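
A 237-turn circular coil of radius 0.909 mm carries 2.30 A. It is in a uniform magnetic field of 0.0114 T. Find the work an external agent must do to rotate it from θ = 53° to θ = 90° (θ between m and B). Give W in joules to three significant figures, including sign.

m = NIA = NIπa² = 237·(2.30)·π·(9.09×10⁻⁴)² = 0.001415 A·m².
W_ext = ΔU = −mB cosθ₂ + mB cosθ₁ = mB(cosθ₁ − cosθ₂).
W = (0.001415)(0.0114)·(cos53° − cos90°) = (1.613×10⁻⁵)·(+0.6018) = 9.708×10⁻⁶ J.

W ≈ 9.71×10⁻⁶ J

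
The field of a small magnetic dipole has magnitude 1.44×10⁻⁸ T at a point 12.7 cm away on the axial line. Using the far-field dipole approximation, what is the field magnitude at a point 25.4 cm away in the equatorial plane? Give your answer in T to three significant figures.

Dipole fields scale as 1/r³ in the far field.
The axial field is twice the equatorial field at the same r, so the geometry factor is 1/2.
B₂ = B₁ · (1/2) · (r₁/r₂)³ = 1.44×10⁻⁸ · 0.5 · (12.7/25.4)³.
(r₁/r₂)³ = (0.5)³ = 0.125.
B₂ ≈ 9.000×10⁻¹⁰ T.

B ≈ 9.00×10⁻¹⁰ T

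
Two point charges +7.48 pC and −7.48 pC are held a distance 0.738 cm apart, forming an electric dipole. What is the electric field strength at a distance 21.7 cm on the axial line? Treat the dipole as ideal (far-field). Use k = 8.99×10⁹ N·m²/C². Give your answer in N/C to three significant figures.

Dipole moment p = qd = (7.48×10⁻¹² C)(0.00738 m) = 5.52×10⁻¹⁴ C·m.
On the dipole axis E = 2kp/r³.
E = 2·(8.99×10⁹)(5.52×10⁻¹⁴) / (0.217)³ = 0.09713 N/C.

E ≈ 0.0971 N/C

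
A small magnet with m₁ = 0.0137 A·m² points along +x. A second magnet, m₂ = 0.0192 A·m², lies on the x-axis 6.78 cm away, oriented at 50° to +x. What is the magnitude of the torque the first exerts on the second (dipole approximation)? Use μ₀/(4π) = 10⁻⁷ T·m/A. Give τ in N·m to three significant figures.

Dipole B is on the axis of dipole A, so B₁ there is axial: B₁ = (μ₀/4π)·2m₁/r³ along +x.
B₁ = 2(10⁻⁷)(0.0137)/(0.0678)³ = 8.791×10⁻⁶ T.
τ = m₂ B₁ sinθ.
τ = (0.0192)(8.791×10⁻⁶)·sin50° = 1.293×10⁻⁷ N·m.

τ ≈ 1.29×10⁻⁷ N·m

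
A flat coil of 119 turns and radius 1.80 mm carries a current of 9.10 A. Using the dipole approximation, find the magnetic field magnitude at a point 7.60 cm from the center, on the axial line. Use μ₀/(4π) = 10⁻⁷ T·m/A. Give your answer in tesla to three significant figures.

B ≈ 5.02×10⁻⁶ T

m = NIA = NIπa² = 119·(9.10)·π·(0.00180)² = 0.01102 A·m².
On axis B = (μ₀/4π)·2m/r³.
B = 2·(10⁻⁷)·(0.01102) / (0.0760)³ = 5.021×10⁻⁶ T.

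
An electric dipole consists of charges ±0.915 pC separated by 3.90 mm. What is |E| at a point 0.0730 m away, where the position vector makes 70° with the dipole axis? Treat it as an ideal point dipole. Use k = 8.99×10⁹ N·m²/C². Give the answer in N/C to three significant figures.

E ≈ 0.0959 N/C

Dipole moment p = qd = (9.15×10⁻¹³ C)(0.00390 m) = 3.569×10⁻¹⁵ C·m.
At angle θ the dipole field magnitude is E = (kp/r³)·√(1 + 3cos²θ).
kp/r³ = (8.99×10⁹)(3.569×10⁻¹⁵) / (0.0730)³ = 0.08248 N/C.
√(1 + 3cos²70°) = √(1 + 3·0.1170) = √1.3509 ≈ 1.1623.
E ≈ 0.08248 × 1.162 = 0.09586 N/C.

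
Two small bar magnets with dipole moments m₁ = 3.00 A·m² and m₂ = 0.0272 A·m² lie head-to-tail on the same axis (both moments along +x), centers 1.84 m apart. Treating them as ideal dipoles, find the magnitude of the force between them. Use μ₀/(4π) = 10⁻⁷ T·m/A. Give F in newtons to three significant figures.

F ≈ 4.27×10⁻⁹ N

On-axis B of dipole 1: B = (μ₀/4π)·2m₁/r³. Force on dipole 2: F = m₂·dB/dr.
dB/dr = −(μ₀/4π)·6m₁/r⁴, so |F| = (μ₀/4π)·6m₁m₂/r⁴.
F = 6(10⁻⁷)(3.00)(0.0272)/(1.84)⁴ = 4.271×10⁻⁹ N.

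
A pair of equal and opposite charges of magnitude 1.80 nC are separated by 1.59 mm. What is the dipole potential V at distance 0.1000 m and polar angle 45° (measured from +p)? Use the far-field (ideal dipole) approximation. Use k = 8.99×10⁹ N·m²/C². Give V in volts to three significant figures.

V ≈ 1.82 V

Dipole moment p = qd = (1.80×10⁻⁹ C)(0.00159 m) = 2.862×10⁻¹² C·m.
The dipole potential is V = kp cosθ / r².
V = (8.99×10⁹)(2.862×10⁻¹²)·cos45° / (0.100)² = 1.819 V.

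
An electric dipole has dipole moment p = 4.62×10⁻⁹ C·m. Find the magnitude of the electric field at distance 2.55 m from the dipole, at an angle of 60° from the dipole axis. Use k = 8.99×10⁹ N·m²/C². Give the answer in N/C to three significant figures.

E ≈ 3.31 N/C

At angle θ the dipole field magnitude is E = (kp/r³)·√(1 + 3cos²θ).
kp/r³ = (8.99×10⁹)(4.62×10⁻⁹) / (2.55)³ = 2.505 N/C.
√(1 + 3cos²60°) = √(1 + 3·0.2500) = √1.7500 ≈ 1.3229.
E ≈ 2.505 × 1.323 = 3.314 N/C.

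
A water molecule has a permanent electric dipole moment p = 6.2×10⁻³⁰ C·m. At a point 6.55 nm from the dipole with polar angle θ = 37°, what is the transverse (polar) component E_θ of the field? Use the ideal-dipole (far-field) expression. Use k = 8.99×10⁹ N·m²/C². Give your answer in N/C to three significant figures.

E_θ ≈ 1.19×10⁵ N/C

For a dipole, E_θ = (kp sinθ)/r³.
kp/r³ = (8.99×10⁹)(6.20×10⁻³⁰)/(6.55×10⁻⁹)³ = 1.983×10⁵ N/C.
E_θ = 1.983×10⁵·sin37° = 1.194×10⁵ N/C.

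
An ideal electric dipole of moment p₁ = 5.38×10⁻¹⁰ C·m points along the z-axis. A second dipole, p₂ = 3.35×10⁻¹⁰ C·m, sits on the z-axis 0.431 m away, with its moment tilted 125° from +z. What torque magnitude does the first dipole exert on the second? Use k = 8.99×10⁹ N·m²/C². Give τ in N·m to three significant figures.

The second dipole sits on the axis of the first, so the field there is axial: E₁ = 2kp₁/r³ along +z.
E₁ = 2(8.99×10⁹)(5.38×10⁻¹⁰)/(0.431)³ = 120.8 N/C.
Torque on the second dipole: τ = p₂ E₁ sinθ.
τ = (3.35×10⁻¹⁰)(120.8)·sin125° = 3.316×10⁻⁸ N·m.

τ ≈ 3.32×10⁻⁸ N·m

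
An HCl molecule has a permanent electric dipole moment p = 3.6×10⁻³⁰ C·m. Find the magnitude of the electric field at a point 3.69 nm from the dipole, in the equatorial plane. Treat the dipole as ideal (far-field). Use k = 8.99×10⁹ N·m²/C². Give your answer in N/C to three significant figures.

E ≈ 6.44×10⁵ N/C

In the equatorial plane E = kp/r³.
E = (8.99×10⁹)(3.60×10⁻³⁰) / (3.69×10⁻⁹)³ = 6.441×10⁵ N/C.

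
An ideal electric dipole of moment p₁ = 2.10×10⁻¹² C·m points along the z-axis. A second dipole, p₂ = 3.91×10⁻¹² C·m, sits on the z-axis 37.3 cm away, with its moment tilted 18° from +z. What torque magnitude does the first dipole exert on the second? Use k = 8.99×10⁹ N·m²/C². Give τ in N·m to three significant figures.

The second dipole sits on the axis of the first, so the field there is axial: E₁ = 2kp₁/r³ along +z.
E₁ = 2(8.99×10⁹)(2.10×10⁻¹²)/(0.373)³ = 0.7276 N/C.
Torque on the second dipole: τ = p₂ E₁ sinθ.
τ = (3.91×10⁻¹²)(0.7276)·sin18° = 8.791×10⁻¹³ N·m.

τ ≈ 8.79×10⁻¹³ N·m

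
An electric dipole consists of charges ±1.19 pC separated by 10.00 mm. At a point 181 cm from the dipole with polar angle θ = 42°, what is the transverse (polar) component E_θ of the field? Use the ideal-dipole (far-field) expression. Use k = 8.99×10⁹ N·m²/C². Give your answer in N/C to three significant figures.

Dipole moment p = qd = (1.19×10⁻¹² C)(0.0100 m) = 1.19×10⁻¹⁴ C·m.
For a dipole, E_θ = (kp sinθ)/r³.
kp/r³ = (8.99×10⁹)(1.19×10⁻¹⁴)/(1.81)³ = 1.804×10⁻⁵ N/C.
E_θ = 1.804×10⁻⁵·sin42° = 1.207×10⁻⁵ N/C.

E_θ ≈ 1.21×10⁻⁵ N/C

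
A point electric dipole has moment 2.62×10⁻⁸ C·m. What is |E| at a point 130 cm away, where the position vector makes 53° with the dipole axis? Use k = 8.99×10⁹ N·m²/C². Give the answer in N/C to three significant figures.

E ≈ 155 N/C

At angle θ the dipole field magnitude is E = (kp/r³)·√(1 + 3cos²θ).
kp/r³ = (8.99×10⁹)(2.62×10⁻⁸) / (1.30)³ = 107.2 N/C.
√(1 + 3cos²53°) = √(1 + 3·0.3622) = √2.0865 ≈ 1.4445.
E ≈ 107.2 × 1.444 = 154.9 N/C.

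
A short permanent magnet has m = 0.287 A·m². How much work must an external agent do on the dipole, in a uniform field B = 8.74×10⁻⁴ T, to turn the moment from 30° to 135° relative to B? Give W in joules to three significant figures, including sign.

W ≈ 3.95×10⁻⁴ J

W_ext = ΔU = −mB cosθ₂ + mB cosθ₁ = mB(cosθ₁ − cosθ₂).
W = (0.287)(8.74×10⁻⁴)·(cos30° − cos135°) = (2.508×10⁻⁴)·(+1.5731) = 3.946×10⁻⁴ J.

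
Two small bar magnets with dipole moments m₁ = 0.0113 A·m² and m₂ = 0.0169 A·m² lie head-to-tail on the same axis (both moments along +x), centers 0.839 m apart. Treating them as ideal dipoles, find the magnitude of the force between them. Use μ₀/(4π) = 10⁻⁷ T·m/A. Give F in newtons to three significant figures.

On-axis B of dipole 1: B = (μ₀/4π)·2m₁/r³. Force on dipole 2: F = m₂·dB/dr.
dB/dr = −(μ₀/4π)·6m₁/r⁴, so |F| = (μ₀/4π)·6m₁m₂/r⁴.
F = 6(10⁻⁷)(0.0113)(0.0169)/(0.839)⁴ = 2.312×10⁻¹⁰ N.

F ≈ 2.31×10⁻¹⁰ N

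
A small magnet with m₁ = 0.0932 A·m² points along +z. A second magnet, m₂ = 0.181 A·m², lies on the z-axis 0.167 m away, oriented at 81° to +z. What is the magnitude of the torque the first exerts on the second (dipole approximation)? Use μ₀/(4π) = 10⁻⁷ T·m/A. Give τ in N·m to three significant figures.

τ ≈ 7.15×10⁻⁷ N·m

Dipole B is on the axis of dipole A, so B₁ there is axial: B₁ = (μ₀/4π)·2m₁/r³ along +z.
B₁ = 2(10⁻⁷)(0.0932)/(0.167)³ = 4.002×10⁻⁶ T.
τ = m₂ B₁ sinθ.
τ = (0.181)(4.002×10⁻⁶)·sin81° = 7.155×10⁻⁷ N·m.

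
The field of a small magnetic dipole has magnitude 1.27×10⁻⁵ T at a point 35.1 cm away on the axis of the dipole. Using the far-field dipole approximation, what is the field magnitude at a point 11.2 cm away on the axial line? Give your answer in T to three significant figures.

Dipole fields scale as 1/r³ in the far field; the geometry is the same at both points.
B₂ = B₁ · (r₁/r₂)³ = 1.27×10⁻⁵ · (35.1/11.2)³.
(r₁/r₂)³ = (3.134)³ = 30.78.
B₂ ≈ 3.909×10⁻⁴ T.

B ≈ 3.91×10⁻⁴ T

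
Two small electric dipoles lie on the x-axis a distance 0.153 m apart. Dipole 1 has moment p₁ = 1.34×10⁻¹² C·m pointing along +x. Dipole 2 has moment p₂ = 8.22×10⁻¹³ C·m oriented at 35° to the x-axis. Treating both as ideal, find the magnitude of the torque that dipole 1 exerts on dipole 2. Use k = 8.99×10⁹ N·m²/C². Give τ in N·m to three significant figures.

The second dipole sits on the axis of the first, so the field there is axial: E₁ = 2kp₁/r³ along +x.
E₁ = 2(8.99×10⁹)(1.34×10⁻¹²)/(0.153)³ = 6.727 N/C.
Torque on the second dipole: τ = p₂ E₁ sinθ.
τ = (8.22×10⁻¹³)(6.727)·sin35° = 3.172×10⁻¹² N·m.

τ ≈ 3.17×10⁻¹² N·m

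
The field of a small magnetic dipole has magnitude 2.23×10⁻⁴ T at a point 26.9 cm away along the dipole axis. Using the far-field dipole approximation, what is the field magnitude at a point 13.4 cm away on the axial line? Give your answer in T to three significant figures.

Dipole fields scale as 1/r³ in the far field; the geometry is the same at both points.
B₂ = B₁ · (r₁/r₂)³ = 2.23×10⁻⁴ · (26.9/13.4)³.
(r₁/r₂)³ = (2.007)³ = 8.09.
B₂ ≈ 0.001804 T.

B ≈ 0.00180 T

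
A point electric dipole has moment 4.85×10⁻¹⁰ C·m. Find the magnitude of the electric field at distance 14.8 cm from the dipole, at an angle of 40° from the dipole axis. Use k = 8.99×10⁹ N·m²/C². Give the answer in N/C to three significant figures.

At angle θ the dipole field magnitude is E = (kp/r³)·√(1 + 3cos²θ).
kp/r³ = (8.99×10⁹)(4.85×10⁻¹⁰) / (0.148)³ = 1345 N/C.
√(1 + 3cos²40°) = √(1 + 3·0.5868) = √2.7605 ≈ 1.6615.
E ≈ 1345 × 1.661 = 2235 N/C.

E ≈ 2230 N/C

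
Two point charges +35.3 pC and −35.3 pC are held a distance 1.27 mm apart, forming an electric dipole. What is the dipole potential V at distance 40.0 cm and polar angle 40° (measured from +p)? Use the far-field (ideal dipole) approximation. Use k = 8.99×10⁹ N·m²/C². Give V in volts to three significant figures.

Dipole moment p = qd = (3.53×10⁻¹¹ C)(0.00127 m) = 4.483×10⁻¹⁴ C·m.
The dipole potential is V = kp cosθ / r².
V = (8.99×10⁹)(4.483×10⁻¹⁴)·cos40° / (0.400)² = 0.001930 V.

V ≈ 0.00193 V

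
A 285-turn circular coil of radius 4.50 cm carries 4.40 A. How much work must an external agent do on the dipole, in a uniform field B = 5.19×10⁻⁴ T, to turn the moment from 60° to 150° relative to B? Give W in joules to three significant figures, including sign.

W ≈ 0.00566 J

m = NIA = NIπa² = 285·(4.40)·π·(0.0450)² = 7.978 A·m².
W_ext = ΔU = −mB cosθ₂ + mB cosθ₁ = mB(cosθ₁ − cosθ₂).
W = (7.978)(5.19×10⁻⁴)·(cos60° − cos150°) = (0.004141)·(+1.3660) = 0.005656 J.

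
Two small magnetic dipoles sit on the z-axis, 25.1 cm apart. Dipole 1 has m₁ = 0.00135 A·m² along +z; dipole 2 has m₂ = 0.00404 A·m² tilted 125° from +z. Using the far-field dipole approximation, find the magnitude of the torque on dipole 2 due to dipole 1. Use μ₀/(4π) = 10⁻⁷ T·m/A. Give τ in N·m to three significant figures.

Dipole B is on the axis of dipole A, so B₁ there is axial: B₁ = (μ₀/4π)·2m₁/r³ along +z.
B₁ = 2(10⁻⁷)(0.00135)/(0.251)³ = 1.707×10⁻⁸ T.
τ = m₂ B₁ sinθ.
τ = (0.00404)(1.707×10⁻⁸)·sin125° = 5.651×10⁻¹¹ N·m.

τ ≈ 5.65×10⁻¹¹ N·m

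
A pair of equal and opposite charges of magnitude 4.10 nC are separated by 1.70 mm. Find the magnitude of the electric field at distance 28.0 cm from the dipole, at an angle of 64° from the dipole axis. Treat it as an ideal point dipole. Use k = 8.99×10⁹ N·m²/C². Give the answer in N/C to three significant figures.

Dipole moment p = qd = (4.10×10⁻⁹ C)(0.00170 m) = 6.97×10⁻¹² C·m.
At angle θ the dipole field magnitude is E = (kp/r³)·√(1 + 3cos²θ).
kp/r³ = (8.99×10⁹)(6.97×10⁻¹²) / (0.280)³ = 2.854 N/C.
√(1 + 3cos²64°) = √(1 + 3·0.1922) = √1.5765 ≈ 1.2556.
E ≈ 2.854 × 1.256 = 3.584 N/C.

E ≈ 3.58 N/C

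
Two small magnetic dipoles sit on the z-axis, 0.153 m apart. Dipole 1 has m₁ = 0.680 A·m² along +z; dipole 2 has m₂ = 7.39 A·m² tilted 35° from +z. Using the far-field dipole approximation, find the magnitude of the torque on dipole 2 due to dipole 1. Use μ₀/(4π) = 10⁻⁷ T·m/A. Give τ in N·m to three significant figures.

Dipole B is on the axis of dipole A, so B₁ there is axial: B₁ = (μ₀/4π)·2m₁/r³ along +z.
B₁ = 2(10⁻⁷)(0.680)/(0.153)³ = 3.797×10⁻⁵ T.
τ = m₂ B₁ sinθ.
τ = (7.39)(3.797×10⁻⁵)·sin35° = 1.610×10⁻⁴ N·m.

τ ≈ 1.61×10⁻⁴ N·m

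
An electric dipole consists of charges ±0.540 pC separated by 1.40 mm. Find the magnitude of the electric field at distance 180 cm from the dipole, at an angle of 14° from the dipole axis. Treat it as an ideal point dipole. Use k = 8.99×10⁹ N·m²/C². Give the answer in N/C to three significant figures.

Dipole moment p = qd = (5.40×10⁻¹³ C)(0.00140 m) = 7.56×10⁻¹⁶ C·m.
At angle θ the dipole field magnitude is E = (kp/r³)·√(1 + 3cos²θ).
kp/r³ = (8.99×10⁹)(7.56×10⁻¹⁶) / (1.80)³ = 1.165×10⁻⁶ N/C.
√(1 + 3cos²14°) = √(1 + 3·0.9415) = √3.8244 ≈ 1.9556.
E ≈ 1.165×10⁻⁶ × 1.956 = 2.279×10⁻⁶ N/C.

E ≈ 2.28×10⁻⁶ N/C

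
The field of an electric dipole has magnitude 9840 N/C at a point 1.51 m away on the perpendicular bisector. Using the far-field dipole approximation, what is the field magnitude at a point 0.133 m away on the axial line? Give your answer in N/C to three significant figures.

Dipole fields scale as 1/r³ in the far field.
The axial field is twice the equatorial field at the same r, so the geometry factor is 2/1.
E₂ = E₁ · (2/1) · (r₁/r₂)³ = 9840 · 2 · (1.51/0.133)³.
(r₁/r₂)³ = (11.35)³ = 1463.
E₂ ≈ 2.880×10⁷ N/C.

E ≈ 2.88×10⁷ N/C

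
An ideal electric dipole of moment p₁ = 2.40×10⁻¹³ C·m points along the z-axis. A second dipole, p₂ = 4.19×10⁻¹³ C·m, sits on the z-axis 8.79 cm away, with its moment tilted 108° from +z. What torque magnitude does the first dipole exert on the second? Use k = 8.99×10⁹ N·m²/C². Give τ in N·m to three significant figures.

The second dipole sits on the axis of the first, so the field there is axial: E₁ = 2kp₁/r³ along +z.
E₁ = 2(8.99×10⁹)(2.40×10⁻¹³)/(0.0879)³ = 6.354 N/C.
Torque on the second dipole: τ = p₂ E₁ sinθ.
τ = (4.19×10⁻¹³)(6.354)·sin108° = 2.532×10⁻¹² N·m.

τ ≈ 2.53×10⁻¹² N·m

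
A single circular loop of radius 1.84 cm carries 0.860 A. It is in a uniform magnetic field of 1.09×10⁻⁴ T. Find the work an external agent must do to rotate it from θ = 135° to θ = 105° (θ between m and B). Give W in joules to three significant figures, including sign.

Magnetic moment m = IA = Iπa² = (0.860)·π·(0.0184)² = 9.147×10⁻⁴ A·m².
W_ext = ΔU = −mB cosθ₂ + mB cosθ₁ = mB(cosθ₁ − cosθ₂).
W = (9.147×10⁻⁴)(1.09×10⁻⁴)·(cos135° − cos105°) = (9.970×10⁻⁸)·(-0.4483) = -4.470×10⁻⁸ J.

W ≈ -4.47×10⁻⁸ J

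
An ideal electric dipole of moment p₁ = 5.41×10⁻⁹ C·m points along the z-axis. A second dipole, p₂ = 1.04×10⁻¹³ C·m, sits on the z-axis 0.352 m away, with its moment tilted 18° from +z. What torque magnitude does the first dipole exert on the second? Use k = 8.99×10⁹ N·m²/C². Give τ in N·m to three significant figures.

τ ≈ 7.17×10⁻¹¹ N·m

The second dipole sits on the axis of the first, so the field there is axial: E₁ = 2kp₁/r³ along +z.
E₁ = 2(8.99×10⁹)(5.41×10⁻⁹)/(0.352)³ = 2230 N/C.
Torque on the second dipole: τ = p₂ E₁ sinθ.
τ = (1.04×10⁻¹³)(2230)·sin18° = 7.168×10⁻¹¹ N·m.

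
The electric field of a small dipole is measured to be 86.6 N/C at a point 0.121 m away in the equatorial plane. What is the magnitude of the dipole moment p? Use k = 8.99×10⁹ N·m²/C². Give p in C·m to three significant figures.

In the equatorial plane E = kp/r³, so p = Er³/(k).
p = (86.6)·(0.121)³ / (8.99×10⁹) = 1.707×10⁻¹¹ C·m.

p ≈ 1.71×10⁻¹¹ C·m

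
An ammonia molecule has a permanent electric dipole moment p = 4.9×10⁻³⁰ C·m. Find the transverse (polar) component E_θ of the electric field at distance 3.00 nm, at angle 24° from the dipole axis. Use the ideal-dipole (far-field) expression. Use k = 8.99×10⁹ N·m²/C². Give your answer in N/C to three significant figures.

E_θ ≈ 6.64×10⁵ N/C

For a dipole, E_θ = (kp sinθ)/r³.
kp/r³ = (8.99×10⁹)(4.90×10⁻³⁰)/(3.00×10⁻⁹)³ = 1.632×10⁶ N/C.
E_θ = 1.632×10⁶·sin24° = 6.636×10⁵ N/C.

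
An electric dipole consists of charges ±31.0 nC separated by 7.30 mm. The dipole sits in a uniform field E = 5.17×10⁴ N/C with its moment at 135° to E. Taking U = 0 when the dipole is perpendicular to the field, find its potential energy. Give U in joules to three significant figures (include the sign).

U ≈ 8.27×10⁻⁶ J

Dipole moment p = qd = (3.10×10⁻⁸ C)(0.00730 m) = 2.263×10⁻¹⁰ C·m.
U = −p·E = −pE cosθ.
U = −(2.263×10⁻¹⁰)(5.17×10⁴)·cos135° = 8.273×10⁻⁶ J.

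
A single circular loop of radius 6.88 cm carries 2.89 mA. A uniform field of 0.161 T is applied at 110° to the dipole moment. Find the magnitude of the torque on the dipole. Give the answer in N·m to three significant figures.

Magnetic moment m = IA = Iπa² = (0.00289)·π·(0.0688)² = 4.298×10⁻⁵ A·m².
Torque on a magnetic dipole: τ = mB sinθ.
τ = (4.298×10⁻⁵)(0.161)·sin110° = 6.502×10⁻⁶ N·m.

τ ≈ 6.50×10⁻⁶ N·m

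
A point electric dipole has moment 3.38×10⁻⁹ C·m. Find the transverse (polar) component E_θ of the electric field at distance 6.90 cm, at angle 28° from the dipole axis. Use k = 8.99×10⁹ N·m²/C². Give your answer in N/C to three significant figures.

For a dipole, E_θ = (kp sinθ)/r³.
kp/r³ = (8.99×10⁹)(3.38×10⁻⁹)/(0.0690)³ = 9.250×10⁴ N/C.
E_θ = 9.250×10⁴·sin28° = 4.342×10⁴ N/C.

E_θ ≈ 4.34×10⁴ N/C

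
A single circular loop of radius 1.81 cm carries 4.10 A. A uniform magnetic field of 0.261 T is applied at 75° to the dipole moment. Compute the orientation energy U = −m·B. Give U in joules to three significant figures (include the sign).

U ≈ -2.85×10⁻⁴ J

Magnetic moment m = IA = Iπa² = (4.10)·π·(0.0181)² = 0.00422 A·m².
U = −m·B = −mB cosθ.
U = −(0.00422)(0.261)·cos75° = -2.851×10⁻⁴ J.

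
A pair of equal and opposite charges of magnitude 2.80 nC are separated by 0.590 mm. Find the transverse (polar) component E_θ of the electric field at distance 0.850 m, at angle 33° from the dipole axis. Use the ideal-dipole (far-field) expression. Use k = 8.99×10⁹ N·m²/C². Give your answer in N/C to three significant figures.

Dipole moment p = qd = (2.80×10⁻⁹ C)(5.90×10⁻⁴ m) = 1.652×10⁻¹² C·m.
For a dipole, E_θ = (kp sinθ)/r³.
kp/r³ = (8.99×10⁹)(1.652×10⁻¹²)/(0.850)³ = 0.02418 N/C.
E_θ = 0.02418·sin33° = 0.01317 N/C.

E_θ ≈ 0.0132 N/C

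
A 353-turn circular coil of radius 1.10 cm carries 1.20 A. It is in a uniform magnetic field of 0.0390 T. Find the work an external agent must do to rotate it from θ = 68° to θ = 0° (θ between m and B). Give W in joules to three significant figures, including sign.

m = NIA = NIπa² = 353·(1.20)·π·(0.0110)² = 0.161 A·m².
W_ext = ΔU = −mB cosθ₂ + mB cosθ₁ = mB(cosθ₁ − cosθ₂).
W = (0.161)(0.0390)·(cos68° − cos0°) = (0.006279)·(-0.6254) = -0.003927 J.

W ≈ -0.00393 J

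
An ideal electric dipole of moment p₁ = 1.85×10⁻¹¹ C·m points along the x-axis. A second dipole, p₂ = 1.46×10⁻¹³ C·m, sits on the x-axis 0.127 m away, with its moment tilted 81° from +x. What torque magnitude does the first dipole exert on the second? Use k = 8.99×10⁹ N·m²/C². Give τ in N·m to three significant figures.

The second dipole sits on the axis of the first, so the field there is axial: E₁ = 2kp₁/r³ along +x.
E₁ = 2(8.99×10⁹)(1.85×10⁻¹¹)/(0.127)³ = 162.4 N/C.
Torque on the second dipole: τ = p₂ E₁ sinθ.
τ = (1.46×10⁻¹³)(162.4)·sin81° = 2.342×10⁻¹¹ N·m.

τ ≈ 2.34×10⁻¹¹ N·m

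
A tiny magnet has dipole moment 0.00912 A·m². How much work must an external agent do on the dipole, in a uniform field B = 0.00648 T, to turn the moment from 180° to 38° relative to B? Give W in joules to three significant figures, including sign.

W_ext = ΔU = −mB cosθ₂ + mB cosθ₁ = mB(cosθ₁ − cosθ₂).
W = (0.00912)(0.00648)·(cos180° − cos38°) = (5.910×10⁻⁵)·(-1.7880) = -1.057×10⁻⁴ J.

W ≈ -1.06×10⁻⁴ J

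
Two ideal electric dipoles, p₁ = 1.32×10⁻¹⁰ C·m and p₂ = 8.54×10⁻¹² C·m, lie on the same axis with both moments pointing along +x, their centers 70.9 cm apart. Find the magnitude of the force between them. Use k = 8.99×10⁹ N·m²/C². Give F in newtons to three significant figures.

F ≈ 2.41×10⁻¹⁰ N

On-axis field of dipole 1 at distance r: E = 2kp₁/r³. Force on dipole 2 is F = p₂·dE/dr (gradient along axis).
dE/dr = −6kp₁/r⁴, so |F| = 6kp₁p₂/r⁴ (attractive for aligned moments).
F = 6(8.99×10⁹)(1.32×10⁻¹⁰)(8.54×10⁻¹²)/(0.709)⁴ = 2.406×10⁻¹⁰ N.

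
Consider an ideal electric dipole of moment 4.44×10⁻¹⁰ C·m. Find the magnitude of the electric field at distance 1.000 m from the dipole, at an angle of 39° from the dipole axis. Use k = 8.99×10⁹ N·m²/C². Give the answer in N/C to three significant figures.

E ≈ 6.69 N/C

At angle θ the dipole field magnitude is E = (kp/r³)·√(1 + 3cos²θ).
kp/r³ = (8.99×10⁹)(4.44×10⁻¹⁰) / (1.00)³ = 3.992 N/C.
√(1 + 3cos²39°) = √(1 + 3·0.6040) = √2.8119 ≈ 1.6769.
E ≈ 3.992 × 1.677 = 6.693 N/C.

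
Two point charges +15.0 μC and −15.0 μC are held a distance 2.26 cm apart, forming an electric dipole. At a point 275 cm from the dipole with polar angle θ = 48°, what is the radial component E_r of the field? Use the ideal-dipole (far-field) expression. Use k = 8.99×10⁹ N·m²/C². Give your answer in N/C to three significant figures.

E_r ≈ 196 N/C

Dipole moment p = qd = (1.50×10⁻⁵ C)(0.0226 m) = 3.39×10⁻⁷ C·m.
For a dipole, E_r = (2kp cosθ)/r³.
kp/r³ = (8.99×10⁹)(3.39×10⁻⁷)/(2.75)³ = 146.5 N/C.
E_r = 2·146.5·cos48° = 196.1 N/C.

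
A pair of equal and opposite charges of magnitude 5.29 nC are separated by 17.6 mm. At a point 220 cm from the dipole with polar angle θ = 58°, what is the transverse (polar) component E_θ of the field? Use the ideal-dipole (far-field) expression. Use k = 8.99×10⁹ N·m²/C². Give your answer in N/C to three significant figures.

Dipole moment p = qd = (5.29×10⁻⁹ C)(0.0176 m) = 9.31×10⁻¹¹ C·m.
For a dipole, E_θ = (kp sinθ)/r³.
kp/r³ = (8.99×10⁹)(9.31×10⁻¹¹)/(2.20)³ = 0.07860 N/C.
E_θ = 0.07860·sin58° = 0.06666 N/C.

E_θ ≈ 0.0667 N/C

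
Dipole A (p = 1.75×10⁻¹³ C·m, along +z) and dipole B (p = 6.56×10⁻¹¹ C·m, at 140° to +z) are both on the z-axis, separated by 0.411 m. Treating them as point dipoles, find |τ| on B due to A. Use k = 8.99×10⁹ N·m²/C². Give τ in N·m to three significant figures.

τ ≈ 1.91×10⁻¹² N·m

The second dipole sits on the axis of the first, so the field there is axial: E₁ = 2kp₁/r³ along +z.
E₁ = 2(8.99×10⁹)(1.75×10⁻¹³)/(0.411)³ = 0.04532 N/C.
Torque on the second dipole: τ = p₂ E₁ sinθ.
τ = (6.56×10⁻¹¹)(0.04532)·sin140° = 1.911×10⁻¹² N·m.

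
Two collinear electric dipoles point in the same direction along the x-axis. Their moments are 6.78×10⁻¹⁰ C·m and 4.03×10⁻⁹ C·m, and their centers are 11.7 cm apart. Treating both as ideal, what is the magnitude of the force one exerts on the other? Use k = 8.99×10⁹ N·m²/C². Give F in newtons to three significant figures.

On-axis field of dipole 1 at distance r: E = 2kp₁/r³. Force on dipole 2 is F = p₂·dE/dr (gradient along axis).
dE/dr = −6kp₁/r⁴, so |F| = 6kp₁p₂/r⁴ (attractive for aligned moments).
F = 6(8.99×10⁹)(6.78×10⁻¹⁰)(4.03×10⁻⁹)/(0.117)⁴ = 7.865×10⁻⁴ N.

F ≈ 7.87×10⁻⁴ N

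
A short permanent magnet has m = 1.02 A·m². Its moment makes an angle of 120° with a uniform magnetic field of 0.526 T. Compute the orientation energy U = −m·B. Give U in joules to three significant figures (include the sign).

U ≈ 0.268 J

U = −m·B = −mB cosθ.
U = −(1.02)(0.526)·cos120° = 0.2683 J.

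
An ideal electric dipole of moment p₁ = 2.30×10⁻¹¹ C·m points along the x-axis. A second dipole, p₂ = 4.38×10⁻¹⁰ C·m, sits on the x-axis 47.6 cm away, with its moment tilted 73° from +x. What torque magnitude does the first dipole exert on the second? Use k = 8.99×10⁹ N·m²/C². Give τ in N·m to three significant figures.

τ ≈ 1.61×10⁻⁹ N·m

The second dipole sits on the axis of the first, so the field there is axial: E₁ = 2kp₁/r³ along +x.
E₁ = 2(8.99×10⁹)(2.30×10⁻¹¹)/(0.476)³ = 3.834 N/C.
Torque on the second dipole: τ = p₂ E₁ sinθ.
τ = (4.38×10⁻¹⁰)(3.834)·sin73° = 1.606×10⁻⁹ N·m.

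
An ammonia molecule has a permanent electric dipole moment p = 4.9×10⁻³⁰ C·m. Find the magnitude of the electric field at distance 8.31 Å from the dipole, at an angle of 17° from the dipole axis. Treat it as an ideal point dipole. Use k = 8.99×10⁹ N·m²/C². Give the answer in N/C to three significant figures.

E ≈ 1.49×10⁸ N/C

At angle θ the dipole field magnitude is E = (kp/r³)·√(1 + 3cos²θ).
kp/r³ = (8.99×10⁹)(4.90×10⁻³⁰) / (8.31×10⁻¹⁰)³ = 7.676×10⁷ N/C.
√(1 + 3cos²17°) = √(1 + 3·0.9145) = √3.7436 ≈ 1.9348.
E ≈ 7.676×10⁷ × 1.935 = 1.485×10⁸ N/C.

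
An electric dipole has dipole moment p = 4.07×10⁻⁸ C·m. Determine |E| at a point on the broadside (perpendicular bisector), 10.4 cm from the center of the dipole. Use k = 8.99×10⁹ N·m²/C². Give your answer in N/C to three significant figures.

On the perpendicular bisector E = kp/r³ (half the axial value at the same distance).
E = (8.99×10⁹)(4.07×10⁻⁸) / (0.104)³ = 3.253×10⁵ N/C.

E ≈ 3.25×10⁵ N/C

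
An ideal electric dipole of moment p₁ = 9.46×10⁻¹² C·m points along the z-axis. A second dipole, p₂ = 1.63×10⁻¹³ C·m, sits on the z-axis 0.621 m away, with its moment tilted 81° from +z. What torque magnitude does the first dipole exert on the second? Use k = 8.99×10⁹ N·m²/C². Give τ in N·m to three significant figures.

τ ≈ 1.14×10⁻¹³ N·m

The second dipole sits on the axis of the first, so the field there is axial: E₁ = 2kp₁/r³ along +z.
E₁ = 2(8.99×10⁹)(9.46×10⁻¹²)/(0.621)³ = 0.7102 N/C.
Torque on the second dipole: τ = p₂ E₁ sinθ.
τ = (1.63×10⁻¹³)(0.7102)·sin81° = 1.143×10⁻¹³ N·m.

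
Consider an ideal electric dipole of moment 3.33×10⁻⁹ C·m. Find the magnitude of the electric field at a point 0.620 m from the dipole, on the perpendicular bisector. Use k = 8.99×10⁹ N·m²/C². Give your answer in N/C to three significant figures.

On the perpendicular bisector E = kp/r³ (half the axial value at the same distance).
E = (8.99×10⁹)(3.33×10⁻⁹) / (0.620)³ = 125.6 N/C.

E ≈ 126 N/C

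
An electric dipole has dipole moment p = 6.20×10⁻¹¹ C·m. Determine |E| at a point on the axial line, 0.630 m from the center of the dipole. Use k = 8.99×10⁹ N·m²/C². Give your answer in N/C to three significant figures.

E ≈ 4.46 N/C

On the dipole axis E = 2kp/r³.
E = 2·(8.99×10⁹)(6.20×10⁻¹¹) / (0.630)³ = 4.458 N/C.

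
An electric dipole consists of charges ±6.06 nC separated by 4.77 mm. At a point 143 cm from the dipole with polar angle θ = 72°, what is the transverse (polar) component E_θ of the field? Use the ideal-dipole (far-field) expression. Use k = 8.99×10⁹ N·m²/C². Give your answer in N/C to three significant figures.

Dipole moment p = qd = (6.06×10⁻⁹ C)(0.00477 m) = 2.891×10⁻¹¹ C·m.
For a dipole, E_θ = (kp sinθ)/r³.
kp/r³ = (8.99×10⁹)(2.891×10⁻¹¹)/(1.43)³ = 0.08888 N/C.
E_θ = 0.08888·sin72° = 0.08453 N/C.

E_θ ≈ 0.0845 N/C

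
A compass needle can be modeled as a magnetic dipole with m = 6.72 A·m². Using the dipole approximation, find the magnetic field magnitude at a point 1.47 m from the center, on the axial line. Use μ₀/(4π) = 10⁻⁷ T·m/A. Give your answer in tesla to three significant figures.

On axis B = (μ₀/4π)·2m/r³.
B = 2·(10⁻⁷)·(6.72) / (1.47)³ = 4.231×10⁻⁷ T.

B ≈ 4.23×10⁻⁷ T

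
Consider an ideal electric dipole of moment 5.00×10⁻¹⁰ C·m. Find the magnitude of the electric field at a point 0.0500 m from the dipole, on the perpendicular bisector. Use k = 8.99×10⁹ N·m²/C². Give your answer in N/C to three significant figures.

E ≈ 3.60×10⁴ N/C

In the equatorial plane E = kp/r³.
E = (8.99×10⁹)(5.00×10⁻¹⁰) / (0.0500)³ = 3.596×10⁴ N/C.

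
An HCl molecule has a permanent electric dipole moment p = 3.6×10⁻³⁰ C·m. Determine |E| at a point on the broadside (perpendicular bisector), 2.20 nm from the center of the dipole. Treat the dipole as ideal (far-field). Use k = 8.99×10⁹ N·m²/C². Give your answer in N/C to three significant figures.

E ≈ 3.04×10⁶ N/C

In the equatorial plane E = kp/r³.
E = (8.99×10⁹)(3.60×10⁻³⁰) / (2.20×10⁻⁹)³ = 3.039×10⁶ N/C.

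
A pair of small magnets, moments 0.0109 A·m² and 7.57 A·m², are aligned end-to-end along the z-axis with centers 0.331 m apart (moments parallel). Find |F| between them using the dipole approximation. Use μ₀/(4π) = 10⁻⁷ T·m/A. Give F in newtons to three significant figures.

On-axis B of dipole 1: B = (μ₀/4π)·2m₁/r³. Force on dipole 2: F = m₂·dB/dr.
dB/dr = −(μ₀/4π)·6m₁/r⁴, so |F| = (μ₀/4π)·6m₁m₂/r⁴.
F = 6(10⁻⁷)(0.0109)(7.57)/(0.331)⁴ = 4.124×10⁻⁶ N.

F ≈ 4.12×10⁻⁶ N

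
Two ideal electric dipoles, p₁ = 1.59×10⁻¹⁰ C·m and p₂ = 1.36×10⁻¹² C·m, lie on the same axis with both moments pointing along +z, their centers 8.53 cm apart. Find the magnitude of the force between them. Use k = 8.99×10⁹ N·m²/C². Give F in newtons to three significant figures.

F ≈ 2.20×10⁻⁷ N

On-axis field of dipole 1 at distance r: E = 2kp₁/r³. Force on dipole 2 is F = p₂·dE/dr (gradient along axis).
dE/dr = −6kp₁/r⁴, so |F| = 6kp₁p₂/r⁴ (attractive for aligned moments).
F = 6(8.99×10⁹)(1.59×10⁻¹⁰)(1.36×10⁻¹²)/(0.0853)⁴ = 2.203×10⁻⁷ N.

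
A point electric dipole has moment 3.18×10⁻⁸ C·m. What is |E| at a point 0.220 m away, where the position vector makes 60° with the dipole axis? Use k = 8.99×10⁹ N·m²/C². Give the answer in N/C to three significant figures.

E ≈ 3.55×10⁴ N/C

At angle θ the dipole field magnitude is E = (kp/r³)·√(1 + 3cos²θ).
kp/r³ = (8.99×10⁹)(3.18×10⁻⁸) / (0.220)³ = 2.685×10⁴ N/C.
√(1 + 3cos²60°) = √(1 + 3·0.2500) = √1.7500 ≈ 1.3229.
E ≈ 2.685×10⁴ × 1.323 = 3.552×10⁴ N/C.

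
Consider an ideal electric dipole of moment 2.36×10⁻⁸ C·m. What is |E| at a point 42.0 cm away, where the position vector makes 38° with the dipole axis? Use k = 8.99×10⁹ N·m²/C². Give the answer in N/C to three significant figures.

E ≈ 4850 N/C

At angle θ the dipole field magnitude is E = (kp/r³)·√(1 + 3cos²θ).
kp/r³ = (8.99×10⁹)(2.36×10⁻⁸) / (0.420)³ = 2864 N/C.
√(1 + 3cos²38°) = √(1 + 3·0.6210) = √2.8629 ≈ 1.6920.
E ≈ 2864 × 1.692 = 4845 N/C.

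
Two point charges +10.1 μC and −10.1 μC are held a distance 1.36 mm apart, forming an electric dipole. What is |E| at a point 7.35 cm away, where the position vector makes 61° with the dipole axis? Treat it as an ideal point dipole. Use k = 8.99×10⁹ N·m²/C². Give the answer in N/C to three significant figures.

E ≈ 4.06×10⁵ N/C

Dipole moment p = qd = (1.01×10⁻⁵ C)(0.00136 m) = 1.374×10⁻⁸ C·m.
At angle θ the dipole field magnitude is E = (kp/r³)·√(1 + 3cos²θ).
kp/r³ = (8.99×10⁹)(1.374×10⁻⁸) / (0.0735)³ = 3.111×10⁵ N/C.
√(1 + 3cos²61°) = √(1 + 3·0.2350) = √1.7051 ≈ 1.3058.
E ≈ 3.111×10⁵ × 1.306 = 4.062×10⁵ N/C.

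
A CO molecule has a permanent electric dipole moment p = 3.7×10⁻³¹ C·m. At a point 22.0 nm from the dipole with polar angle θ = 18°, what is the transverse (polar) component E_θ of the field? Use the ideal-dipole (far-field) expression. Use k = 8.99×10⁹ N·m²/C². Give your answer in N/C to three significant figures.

E_θ ≈ 96.5 N/C

For a dipole, E_θ = (kp sinθ)/r³.
kp/r³ = (8.99×10⁹)(3.70×10⁻³¹)/(2.20×10⁻⁸)³ = 312.4 N/C.
E_θ = 312.4·sin18° = 96.53 N/C.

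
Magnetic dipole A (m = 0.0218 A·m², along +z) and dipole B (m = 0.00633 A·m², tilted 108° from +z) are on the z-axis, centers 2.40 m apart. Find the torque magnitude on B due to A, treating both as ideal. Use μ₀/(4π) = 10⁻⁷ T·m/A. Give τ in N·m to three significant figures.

Dipole B is on the axis of dipole A, so B₁ there is axial: B₁ = (μ₀/4π)·2m₁/r³ along +z.
B₁ = 2(10⁻⁷)(0.0218)/(2.40)³ = 3.154×10⁻¹⁰ T.
τ = m₂ B₁ sinθ.
τ = (0.00633)(3.154×10⁻¹⁰)·sin108° = 1.899×10⁻¹² N·m.

τ ≈ 1.90×10⁻¹² N·m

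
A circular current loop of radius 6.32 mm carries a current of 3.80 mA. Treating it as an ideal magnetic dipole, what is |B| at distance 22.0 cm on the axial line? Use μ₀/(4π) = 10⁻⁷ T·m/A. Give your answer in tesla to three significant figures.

Magnetic moment m = IA = Iπa² = (0.00380)·π·(0.00632)² = 4.768×10⁻⁷ A·m².
On axis B = (μ₀/4π)·2m/r³.
B = 2·(10⁻⁷)·(4.768×10⁻⁷) / (0.220)³ = 8.956×10⁻¹² T.

B ≈ 8.96×10⁻¹² T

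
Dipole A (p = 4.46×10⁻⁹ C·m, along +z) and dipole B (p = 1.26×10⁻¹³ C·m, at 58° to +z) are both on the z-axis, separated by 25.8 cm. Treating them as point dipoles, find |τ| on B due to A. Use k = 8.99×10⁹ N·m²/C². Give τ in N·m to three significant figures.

τ ≈ 4.99×10⁻¹⁰ N·m

The second dipole sits on the axis of the first, so the field there is axial: E₁ = 2kp₁/r³ along +z.
E₁ = 2(8.99×10⁹)(4.46×10⁻⁹)/(0.258)³ = 4669 N/C.
Torque on the second dipole: τ = p₂ E₁ sinθ.
τ = (1.26×10⁻¹³)(4669)·sin58° = 4.989×10⁻¹⁰ N·m.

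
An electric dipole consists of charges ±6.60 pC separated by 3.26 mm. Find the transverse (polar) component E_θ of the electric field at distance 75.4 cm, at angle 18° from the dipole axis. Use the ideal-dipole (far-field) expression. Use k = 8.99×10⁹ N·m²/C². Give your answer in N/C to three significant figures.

E_θ ≈ 1.39×10⁻⁴ N/C

Dipole moment p = qd = (6.60×10⁻¹² C)(0.00326 m) = 2.152×10⁻¹⁴ C·m.
For a dipole, E_θ = (kp sinθ)/r³.
kp/r³ = (8.99×10⁹)(2.152×10⁻¹⁴)/(0.754)³ = 4.513×10⁻⁴ N/C.
E_θ = 4.513×10⁻⁴·sin18° = 1.395×10⁻⁴ N/C.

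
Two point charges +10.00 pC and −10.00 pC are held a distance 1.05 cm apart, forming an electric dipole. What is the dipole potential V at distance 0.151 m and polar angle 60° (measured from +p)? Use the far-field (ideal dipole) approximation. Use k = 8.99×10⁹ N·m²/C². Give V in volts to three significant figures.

Dipole moment p = qd = (1.00×10⁻¹¹ C)(0.0105 m) = 1.05×10⁻¹³ C·m.
The dipole potential is V = kp cosθ / r².
V = (8.99×10⁹)(1.05×10⁻¹³)·cos60° / (0.151)² = 0.02070 V.

V ≈ 0.0207 V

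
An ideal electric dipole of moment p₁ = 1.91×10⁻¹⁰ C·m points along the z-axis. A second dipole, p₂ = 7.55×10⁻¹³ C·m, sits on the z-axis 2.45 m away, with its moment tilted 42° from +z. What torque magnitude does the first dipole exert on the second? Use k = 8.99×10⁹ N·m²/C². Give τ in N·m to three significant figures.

The second dipole sits on the axis of the first, so the field there is axial: E₁ = 2kp₁/r³ along +z.
E₁ = 2(8.99×10⁹)(1.91×10⁻¹⁰)/(2.45)³ = 0.2335 N/C.
Torque on the second dipole: τ = p₂ E₁ sinθ.
τ = (7.55×10⁻¹³)(0.2335)·sin42° = 1.180×10⁻¹³ N·m.

τ ≈ 1.18×10⁻¹³ N·m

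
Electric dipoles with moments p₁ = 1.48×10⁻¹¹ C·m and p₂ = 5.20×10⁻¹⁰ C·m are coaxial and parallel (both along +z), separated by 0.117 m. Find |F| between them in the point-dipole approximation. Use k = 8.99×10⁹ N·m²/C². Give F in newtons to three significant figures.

On-axis field of dipole 1 at distance r: E = 2kp₁/r³. Force on dipole 2 is F = p₂·dE/dr (gradient along axis).
dE/dr = −6kp₁/r⁴, so |F| = 6kp₁p₂/r⁴ (attractive for aligned moments).
F = 6(8.99×10⁹)(1.48×10⁻¹¹)(5.20×10⁻¹⁰)/(0.117)⁴ = 2.215×10⁻⁶ N.

F ≈ 2.22×10⁻⁶ N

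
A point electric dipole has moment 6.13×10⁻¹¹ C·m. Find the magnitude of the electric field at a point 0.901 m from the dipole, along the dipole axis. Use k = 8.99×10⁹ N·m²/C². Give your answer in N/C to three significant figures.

On the dipole axis E = 2kp/r³.
E = 2·(8.99×10⁹)(6.13×10⁻¹¹) / (0.901)³ = 1.507 N/C.

E ≈ 1.51 N/C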